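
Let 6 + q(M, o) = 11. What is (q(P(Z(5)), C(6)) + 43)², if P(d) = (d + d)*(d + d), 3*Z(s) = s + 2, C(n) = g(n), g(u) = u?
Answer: 2304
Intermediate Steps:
C(n) = n
Z(s) = ⅔ + s/3 (Z(s) = (s + 2)/3 = (2 + s)/3 = ⅔ + s/3)
P(d) = 4*d² (P(d) = (2*d)*(2*d) = 4*d²)
q(M, o) = 5 (q(M, o) = -6 + 11 = 5)
(q(P(Z(5)), C(6)) + 43)² = (5 + 43)² = 48² = 2304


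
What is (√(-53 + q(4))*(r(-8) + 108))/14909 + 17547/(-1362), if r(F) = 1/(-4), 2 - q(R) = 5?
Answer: -5849/454 + 431*I*√14/29818 ≈ -12.883 + 0.054083*I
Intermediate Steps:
q(R) = -3 (q(R) = 2 - 1*5 = 2 - 5 = -3)
r(F) = -¼
(√(-53 + q(4))*(r(-8) + 108))/14909 + 17547/(-1362) = (√(-53 - 3)*(-¼ + 108))/14909 + 17547/(-1362) = (√(-56)*(431/4))*(1/14909) + 17547*(-1/1362) = ((2*I*√14)*(431/4))*(1/14909) - 5849/454 = (431*I*√14/2)*(1/14909) - 5849/454 = 431*I*√14/29818 - 5849/454 = -5849/454 + 431*I*√14/29818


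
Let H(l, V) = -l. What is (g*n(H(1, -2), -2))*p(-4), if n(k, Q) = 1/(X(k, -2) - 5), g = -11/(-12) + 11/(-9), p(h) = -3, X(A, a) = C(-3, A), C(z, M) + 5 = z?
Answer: -11/156 ≈ -0.070513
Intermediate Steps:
C(z, M) = -5 + z
X(A, a) = -8 (X(A, a) = -5 - 3 = -8)
g = -11/36 (g = -11*(-1/12) + 11*(-⅑) = 11/12 - 11/9 = -11/36 ≈ -0.30556)
n(k, Q) = -1/13 (n(k, Q) = 1/(-8 - 5) = 1/(-13) = -1/13)
(g*n(H(1, -2), -2))*p(-4) = -11/36*(-1/13)*(-3) = (11/468)*(-3) = -11/156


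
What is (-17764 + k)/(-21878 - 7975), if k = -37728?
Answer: 55492/29853 ≈ 1.8588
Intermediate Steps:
(-17764 + k)/(-21878 - 7975) = (-17764 - 37728)/(-21878 - 7975) = -55492/(-29853) = -55492*(-1/29853) = 55492/29853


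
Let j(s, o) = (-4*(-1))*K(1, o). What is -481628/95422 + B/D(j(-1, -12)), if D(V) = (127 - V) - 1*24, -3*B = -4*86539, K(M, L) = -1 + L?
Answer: 16403470406/22185615 ≈ 739.37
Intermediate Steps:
j(s, o) = -4 + 4*o (j(s, o) = (-4*(-1))*(-1 + o) = 4*(-1 + o) = -4 + 4*o)
B = 346156/3 (B = -(-4)*86539/3 = -1/3*(-346156) = 346156/3 ≈ 1.1539e+5)
D(V) = 103 - V (D(V) = (127 - V) - 24 = 103 - V)
-481628/95422 + B/D(j(-1, -12)) = -481628/95422 + 346156/(3*(103 - (-4 + 4*(-12)))) = -481628*1/95422 + 346156/(3*(103 - (-4 - 48))) = -240814/47711 + 346156/(3*(103 - 1*(-52))) = -240814/47711 + 346156/(3*(103 + 52)) = -240814/47711 + (346156/3)/155 = -240814/47711 + (346156/3)*(1/155) = -240814/47711 + 346156/465 = 16403470406/22185615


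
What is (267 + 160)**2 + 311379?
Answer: 493708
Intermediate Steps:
(267 + 160)**2 + 311379 = 427**2 + 311379 = 182329 + 311379 = 493708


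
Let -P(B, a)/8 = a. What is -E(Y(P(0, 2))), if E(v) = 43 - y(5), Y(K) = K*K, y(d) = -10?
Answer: -53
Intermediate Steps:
P(B, a) = -8*a
Y(K) = K²
E(v) = 53 (E(v) = 43 - 1*(-10) = 43 + 10 = 53)
-E(Y(P(0, 2))) = -1*53 = -53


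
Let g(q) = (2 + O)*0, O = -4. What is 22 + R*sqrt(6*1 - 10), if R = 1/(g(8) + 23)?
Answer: 22 + 2*I/23 ≈ 22.0 + 0.086957*I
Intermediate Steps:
g(q) = 0 (g(q) = (2 - 4)*0 = -2*0 = 0)
R = 1/23 (R = 1/(0 + 23) = 1/23 ≈ 0.043478)
22 + R*sqrt(6*1 - 10) = 22 + sqrt(6*1 - 10)/23 = 22 + sqrt(6 - 10)/23 = 22 + sqrt(-4)/23 = 22 + (2*I)/23 = 22 + 2*I/23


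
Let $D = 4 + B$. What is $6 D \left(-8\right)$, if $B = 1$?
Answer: $-240$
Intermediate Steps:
$D = 5$ ($D = 4 + 1 = 5$)
$6 D \left(-8\right) = 6 \cdot 5 \left(-8\right) = 30 \left(-8\right) = -240$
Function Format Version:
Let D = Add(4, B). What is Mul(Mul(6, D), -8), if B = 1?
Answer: -240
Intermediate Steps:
D = 5 (D = Add(4, 1) = 5)
Mul(Mul(6, D), -8) = Mul(Mul(6, 5), -8) = Mul(30, -8) = -240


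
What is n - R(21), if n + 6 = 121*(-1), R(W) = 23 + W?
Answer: -171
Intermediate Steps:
n = -127 (n = -6 + 121*(-1) = -6 - 121 = -127)
n - R(21) = -127 - (23 + 21) = -127 - 1*44 = -127 - 44 = -171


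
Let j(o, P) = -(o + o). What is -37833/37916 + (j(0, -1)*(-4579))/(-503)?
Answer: -37833/37916 ≈ -0.99781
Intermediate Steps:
j(o, P) = -2*o
-37833/37916 + (j(0, -1)*(-4579))/(-503) = -37833/37916 + (-2*0*(-4579))/(-503) = -37833*1/37916 + (0*(-4579))*(-1/503) = -37833/37916 + 0*(-1/503) = -37833/37916 + 0 = -37833/37916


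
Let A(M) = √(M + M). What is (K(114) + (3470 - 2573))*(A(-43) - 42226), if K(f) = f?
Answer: -42690486 + 1011*I*√86 ≈ -4.269e+7 + 9375.6*I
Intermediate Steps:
A(M) = √2*√M (A(M) = √(2*M) = √2*√M)
(K(114) + (3470 - 2573))*(A(-43) - 42226) = (114 + (3470 - 2573))*(√2*√(-43) - 42226) = (114 + 897)*(√2*(I*√43) - 42226) = 1011*(I*√86 - 42226) = 1011*(-42226 + I*√86) = -42690486 + 1011*I*√86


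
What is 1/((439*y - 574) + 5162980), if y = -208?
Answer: 1/5071094 ≈ 1.9720e-7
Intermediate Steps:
1/((439*y - 574) + 5162980) = 1/((439*(-208) - 574) + 5162980) = 1/((-91312 - 574) + 5162980) = 1/(-91886 + 5162980) = 1/5071094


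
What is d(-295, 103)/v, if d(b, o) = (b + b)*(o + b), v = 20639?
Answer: 113280/20639 ≈ 5.4886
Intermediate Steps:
d(b, o) = 2*b*(b + o) (d(b, o) = (2*b)*(b + o) = 2*b*(b + o))
d(-295, 103)/v = (2*(-295)*(-295 + 103))/20639 = (2*(-295)*(-192))*(1/20639) = 113280*(1/20639) = 113280/20639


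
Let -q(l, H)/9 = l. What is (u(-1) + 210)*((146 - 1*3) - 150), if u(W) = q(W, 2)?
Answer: -1533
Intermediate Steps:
q(l, H) = -9*l
u(W) = -9*W
(u(-1) + 210)*((146 - 1*3) - 150) = (-9*(-1) + 210)*((146 - 1*3) - 150) = (9 + 210)*((146 - 3) - 150) = 219*(143 - 150) = 219*(-7) = -1533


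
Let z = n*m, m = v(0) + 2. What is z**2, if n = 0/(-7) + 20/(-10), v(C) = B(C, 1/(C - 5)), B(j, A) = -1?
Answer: 4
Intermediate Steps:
v(C) = -1
n = -2 (n = 0*(-1/7) + 20*(-1/10) = 0 - 2 = -2)
m = 1 (m = -1 + 2 = 1)
z = -2 (z = -2*1 = -2)
z**2 = (-2)**2 = 4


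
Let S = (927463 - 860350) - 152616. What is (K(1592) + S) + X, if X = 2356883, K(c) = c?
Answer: 2272972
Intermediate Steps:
S = -85503 (S = 67113 - 152616 = -85503)
(K(1592) + S) + X = (1592 - 85503) + 2356883 = -83911 + 2356883 = 2272972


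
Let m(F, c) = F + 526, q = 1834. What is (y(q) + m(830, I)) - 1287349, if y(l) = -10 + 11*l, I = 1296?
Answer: -1265829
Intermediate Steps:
m(F, c) = 526 + F
(y(q) + m(830, I)) - 1287349 = ((-10 + 11*1834) + (526 + 830)) - 1287349 = ((-10 + 20174) + 1356) - 1287349 = (20164 + 1356) - 1287349 = 21520 - 1287349 = -1265829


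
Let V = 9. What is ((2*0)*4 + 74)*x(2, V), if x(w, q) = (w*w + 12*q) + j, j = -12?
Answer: 7400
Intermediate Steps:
x(w, q) = -12 + w**2 + 12*q (x(w, q) = (w*w + 12*q) - 12 = (w**2 + 12*q) - 12 = -12 + w**2 + 12*q)
((2*0)*4 + 74)*x(2, V) = ((2*0)*4 + 74)*(-12 + 2**2 + 12*9) = (0*4 + 74)*(-12 + 4 + 108) = (0 + 74)*100 = 74*100 = 7400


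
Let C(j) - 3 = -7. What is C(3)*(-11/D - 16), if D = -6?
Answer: 170/3 ≈ 56.667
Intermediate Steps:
C(j) = -4 (C(j) = 3 - 7 = -4)
C(3)*(-11/D - 16) = -4*(-11/(-6) - 16) = -4*(-11*(-1/6) - 16) = -4*(11/6 - 16) = -4*(-85/6) = 170/3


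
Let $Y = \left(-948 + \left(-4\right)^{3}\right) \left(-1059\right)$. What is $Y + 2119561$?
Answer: $3191269$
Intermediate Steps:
$Y = 1071708$ ($Y = \left(-948 - 64\right) \left(-1059\right) = \left(-1012\right) \left(-1059\right) = 1071708$)
$Y + 2119561 = 1071708 + 2119561 = 3191269$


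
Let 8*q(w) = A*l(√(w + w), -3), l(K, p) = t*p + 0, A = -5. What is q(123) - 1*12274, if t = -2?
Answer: -49111/4 ≈ -12278.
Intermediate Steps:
l(K, p) = -2*p (l(K, p) = -2*p + 0 = -2*p)
q(w) = -15/4 (q(w) = (-(-10)*(-3))/8 = (-5*6)/8 = (⅛)*(-30) = -15/4)
q(123) - 1*12274 = -15/4 - 1*12274 = -15/4 - 12274 = -49111/4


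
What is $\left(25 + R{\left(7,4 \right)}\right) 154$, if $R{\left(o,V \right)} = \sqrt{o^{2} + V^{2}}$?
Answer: $3850 + 154 \sqrt{65} \approx 5091.6$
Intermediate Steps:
$R{\left(o,V \right)} = \sqrt{V^{2} + o^{2}}$
$\left(25 + R{\left(7,4 \right)}\right) 154 = \left(25 + \sqrt{4^{2} + 7^{2}}\right) 154 = \left(25 + \sqrt{16 + 49}\right) 154 = \left(25 + \sqrt{65}\right) 154 = 3850 + 154 \sqrt{65}$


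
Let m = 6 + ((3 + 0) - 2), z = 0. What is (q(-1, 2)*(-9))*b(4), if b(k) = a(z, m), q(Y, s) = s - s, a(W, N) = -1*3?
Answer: 0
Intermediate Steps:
m = 7 (m = 6 + (3 - 2) = 6 + 1 = 7)
a(W, N) = -3
q(Y, s) = 0
b(k) = -3
(q(-1, 2)*(-9))*b(4) = (0*(-9))*(-3) = 0*(-3) = 0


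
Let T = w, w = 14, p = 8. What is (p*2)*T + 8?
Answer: 232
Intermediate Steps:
T = 14
(p*2)*T + 8 = (8*2)*14 + 8 = 16*14 + 8 = 224 + 8 = 232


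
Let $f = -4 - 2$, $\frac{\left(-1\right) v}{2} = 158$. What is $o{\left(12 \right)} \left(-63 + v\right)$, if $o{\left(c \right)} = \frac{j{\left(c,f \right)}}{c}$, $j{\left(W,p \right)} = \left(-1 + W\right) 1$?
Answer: $- \frac{4169}{12} \approx -347.42$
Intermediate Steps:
$v = -316$ ($v = \left(-2\right) 158 = -316$)
$f = -6$ ($f = -4 - 2 = -6$)
$j{\left(W,p \right)} = -1 + W$
$o{\left(c \right)} = \frac{-1 + c}{c}$
$o{\left(12 \right)} \left(-63 + v\right) = \frac{-1 + 12}{12} \left(-63 - 316\right) = \frac{1}{12} \cdot 11 \left(-379\right) = \frac{11}{12} \left(-379\right) = - \frac{4169}{12}$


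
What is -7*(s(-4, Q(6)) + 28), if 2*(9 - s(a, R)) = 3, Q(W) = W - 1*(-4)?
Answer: -497/2 ≈ -248.50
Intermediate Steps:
Q(W) = 4 + W (Q(W) = W + 4 = 4 + W)
s(a, R) = 15/2 (s(a, R) = 9 - ½*3 = 9 - 3/2 = 15/2)
-7*(s(-4, Q(6)) + 28) = -7*(15/2 + 28) = -7*71/2 = -497/2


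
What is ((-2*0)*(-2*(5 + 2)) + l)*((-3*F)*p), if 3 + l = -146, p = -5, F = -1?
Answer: 2235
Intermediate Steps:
l = -149 (l = -3 - 146 = -149)
((-2*0)*(-2*(5 + 2)) + l)*((-3*F)*p) = ((-2*0)*(-2*(5 + 2)) - 149)*(-3*(-1)*(-5)) = (0*(-2*7) - 149)*(3*(-5)) = (0*(-14) - 149)*(-15) = (0 - 149)*(-15) = -149*(-15) = 2235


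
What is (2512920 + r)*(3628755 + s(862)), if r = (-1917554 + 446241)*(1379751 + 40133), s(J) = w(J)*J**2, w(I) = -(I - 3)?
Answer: 1325833506821692977652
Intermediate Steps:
w(I) = 3 - I (w(I) = -(-3 + I) = 3 - I)
s(J) = J**2*(3 - J) (s(J) = (3 - J)*J**2 = J**2*(3 - J))
r = -2089093787692 (r = -1471313*1419884 = -2089093787692)
(2512920 + r)*(3628755 + s(862)) = (2512920 - 2089093787692)*(3628755 + 862**2*(3 - 1*862)) = -2089091274772*(3628755 + 743044*(3 - 862)) = -2089091274772*(3628755 + 743044*(-859)) = -2089091274772*(3628755 - 638274796) = -2089091274772*(-634646041) = 1325833506821692977652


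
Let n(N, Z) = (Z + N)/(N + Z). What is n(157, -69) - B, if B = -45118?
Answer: 45119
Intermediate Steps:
n(N, Z) = 1 (n(N, Z) = (N + Z)/(N + Z) = 1)
n(157, -69) - B = 1 - 1*(-45118) = 1 + 45118 = 45119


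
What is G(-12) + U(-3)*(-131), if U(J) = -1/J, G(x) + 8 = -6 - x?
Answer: -137/3 ≈ -45.667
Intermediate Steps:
G(x) = -14 - x (G(x) = -8 + (-6 - x) = -14 - x)
G(-12) + U(-3)*(-131) = (-14 - 1*(-12)) - 1/(-3)*(-131) = (-14 + 12) - 1*(-⅓)*(-131) = -2 + (⅓)*(-131) = -2 - 131/3 = -137/3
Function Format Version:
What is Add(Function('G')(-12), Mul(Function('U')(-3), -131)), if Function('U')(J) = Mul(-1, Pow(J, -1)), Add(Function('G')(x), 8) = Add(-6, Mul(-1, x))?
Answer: Rational(-137, 3) ≈ -45.667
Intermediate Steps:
Function('G')(x) = Add(-14, Mul(-1, x)) (Function('G')(x) = Add(-8, Add(-6, Mul(-1, x))) = Add(-14, Mul(-1, x)))
Add(Function('G')(-12), Mul(Function('U')(-3), -131)) = Add(Add(-14, Mul(-1, -12)), Mul(Mul(-1, Pow(-3, -1)), -131)) = Add(Add(-14, 12), Mul(Mul(-1, Rational(-1, 3)), -131)) = Add(-2, Mul(Rational(1, 3), -131)) = Add(-2, Rational(-131, 3)) = Rational(-137, 3)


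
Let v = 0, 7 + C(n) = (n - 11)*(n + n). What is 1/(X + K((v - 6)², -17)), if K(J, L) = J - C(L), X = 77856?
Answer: 1/76947 ≈ 1.2996e-5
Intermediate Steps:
C(n) = -7 + 2*n*(-11 + n) (C(n) = -7 + (n - 11)*(n + n) = -7 + (-11 + n)*(2*n) = -7 + 2*n*(-11 + n))
K(J, L) = 7 + J - 2*L² + 22*L (K(J, L) = J - (-7 - 22*L + 2*L²) = J + (7 - 2*L² + 22*L) = 7 + J - 2*L² + 22*L)
1/(X + K((v - 6)², -17)) = 1/(77856 + (7 + (0 - 6)² - 2*(-17)² + 22*(-17))) = 1/(77856 + (7 + (-6)² - 2*289 - 374)) = 1/(77856 + (7 + 36 - 578 - 374)) = 1/(77856 - 909) = 1/76947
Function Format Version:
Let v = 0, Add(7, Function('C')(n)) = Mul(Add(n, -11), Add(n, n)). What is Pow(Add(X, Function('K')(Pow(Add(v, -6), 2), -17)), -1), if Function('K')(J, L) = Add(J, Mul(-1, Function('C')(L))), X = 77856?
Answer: Rational(1, 76947) ≈ 1.2996e-5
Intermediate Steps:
Function('C')(n) = Add(-7, Mul(2, n, Add(-11, n))) (Function('C')(n) = Add(-7, Mul(Add(n, -11), Add(n, n))) = Add(-7, Mul(Add(-11, n), Mul(2, n))) = Add(-7, Mul(2, n, Add(-11, n))))
Function('K')(J, L) = Add(7, J, Mul(-2, Pow(L, 2)), Mul(22, L)) (Function('K')(J, L) = Add(J, Mul(-1, Add(-7, Mul(-22, L), Mul(2, Pow(L, 2))))) = Add(J, Add(7, Mul(-2, Pow(L, 2)), Mul(22, L))) = Add(7, J, Mul(-2, Pow(L, 2)), Mul(22, L)))
Pow(Add(X, Function('K')(Pow(Add(v, -6), 2), -17)), -1) = Pow(Add(77856, Add(7, Pow(Add(0, -6), 2), Mul(-2, Pow(-17, 2)), Mul(22, -17))), -1) = Pow(Add(77856, Add(7, Pow(-6, 2), Mul(-2, 289), -374)), -1) = Pow(Add(77856, Add(7, 36, -578, -374)), -1) = Pow(Add(77856, -909), -1) = Pow(76947, -1) = Rational(1, 76947)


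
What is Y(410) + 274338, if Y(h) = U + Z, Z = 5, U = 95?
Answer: 274438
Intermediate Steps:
Y(h) = 100 (Y(h) = 95 + 5 = 100)
Y(410) + 274338 = 100 + 274338 = 274438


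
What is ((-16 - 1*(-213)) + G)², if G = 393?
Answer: 348100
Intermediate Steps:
((-16 - 1*(-213)) + G)² = ((-16 - 1*(-213)) + 393)² = ((-16 + 213) + 393)² = (197 + 393)² = 590² = 348100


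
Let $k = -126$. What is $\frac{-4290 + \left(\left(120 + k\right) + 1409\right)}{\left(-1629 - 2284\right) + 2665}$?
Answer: $\frac{2887}{1248} \approx 2.3133$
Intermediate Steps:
$\frac{-4290 + \left(\left(120 + k\right) + 1409\right)}{\left(-1629 - 2284\right) + 2665} = \frac{-4290 + \left(\left(120 - 126\right) + 1409\right)}{\left(-1629 - 2284\right) + 2665} = \frac{-4290 + \left(-6 + 1409\right)}{-3913 + 2665} = \frac{-4290 + 1403}{-1248} = \left(-2887\right) \left(- \frac{1}{1248}\right) = \frac{2887}{1248}$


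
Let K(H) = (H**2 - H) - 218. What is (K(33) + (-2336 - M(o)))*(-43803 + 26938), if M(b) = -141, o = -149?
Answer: 22885805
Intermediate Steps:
K(H) = -218 + H**2 - H
(K(33) + (-2336 - M(o)))*(-43803 + 26938) = ((-218 + 33**2 - 1*33) + (-2336 - 1*(-141)))*(-43803 + 26938) = ((-218 + 1089 - 33) + (-2336 + 141))*(-16865) = (838 - 2195)*(-16865) = -1357*(-16865) = 22885805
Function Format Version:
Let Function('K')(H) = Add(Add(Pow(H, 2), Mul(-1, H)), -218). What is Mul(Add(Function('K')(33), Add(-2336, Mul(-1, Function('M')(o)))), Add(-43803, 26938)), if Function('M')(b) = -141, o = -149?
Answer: 22885805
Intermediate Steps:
Function('K')(H) = Add(-218, Pow(H, 2), Mul(-1, H))
Mul(Add(Function('K')(33), Add(-2336, Mul(-1, Function('M')(o)))), Add(-43803, 26938)) = Mul(Add(Add(-218, Pow(33, 2), Mul(-1, 33)), Add(-2336, Mul(-1, -141))), Add(-43803, 26938)) = Mul(Add(Add(-218, 1089, -33), Add(-2336, 141)), -16865) = Mul(Add(838, -2195), -16865) = Mul(-1357, -16865) = 22885805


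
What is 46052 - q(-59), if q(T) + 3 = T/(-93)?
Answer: 4283056/93 ≈ 46054.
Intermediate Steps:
q(T) = -3 - T/93 (q(T) = -3 + T/(-93) = -3 + T*(-1/93) = -3 - T/93)
46052 - q(-59) = 46052 - (-3 - 1/93*(-59)) = 46052 - (-3 + 59/93) = 46052 - 1*(-220/93) = 46052 + 220/93 = 4283056/93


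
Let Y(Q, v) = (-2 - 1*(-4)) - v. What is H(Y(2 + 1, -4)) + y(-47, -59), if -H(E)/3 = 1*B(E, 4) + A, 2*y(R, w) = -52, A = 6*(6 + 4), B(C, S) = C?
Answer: -224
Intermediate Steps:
A = 60 (A = 6*10 = 60)
Y(Q, v) = 2 - v (Y(Q, v) = (-2 + 4) - v = 2 - v)
y(R, w) = -26 (y(R, w) = (½)*(-52) = -26)
H(E) = -180 - 3*E (H(E) = -3*(1*E + 60) = -3*(E + 60) = -3*(60 + E) = -180 - 3*E)
H(Y(2 + 1, -4)) + y(-47, -59) = (-180 - 3*(2 - 1*(-4))) - 26 = (-180 - 3*(2 + 4)) - 26 = (-180 - 3*6) - 26 = (-180 - 18) - 26 = -198 - 26 = -224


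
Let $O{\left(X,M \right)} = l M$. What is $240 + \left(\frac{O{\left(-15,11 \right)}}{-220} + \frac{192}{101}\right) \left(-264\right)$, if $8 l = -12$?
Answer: $- \frac{142239}{505} \approx -281.66$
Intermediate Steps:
$l = - \frac{3}{2}$ ($l = \frac{1}{8} \left(-12\right) = - \frac{3}{2} \approx -1.5$)
$O{\left(X,M \right)} = - \frac{3 M}{2}$
$240 + \left(\frac{O{\left(-15,11 \right)}}{-220} + \frac{192}{101}\right) \left(-264\right) = 240 + \left(\frac{\left(- \frac{3}{2}\right) 11}{-220} + \frac{192}{101}\right) \left(-264\right) = 240 + \left(\left(- \frac{33}{2}\right) \left(- \frac{1}{220}\right) + 192 \cdot \frac{1}{101}\right) \left(-264\right) = 240 + \left(\frac{3}{40} + \frac{192}{101}\right) \left(-264\right) = 240 + \frac{7983}{4040} \left(-264\right) = 240 - \frac{263439}{505} = - \frac{142239}{505}$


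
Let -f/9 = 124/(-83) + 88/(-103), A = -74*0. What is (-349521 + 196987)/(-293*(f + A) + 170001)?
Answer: -1304013166/1400398137 ≈ -0.93117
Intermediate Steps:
A = 0
f = 180684/8549 (f = -9*(124/(-83) + 88/(-103)) = -9*(124*(-1/83) + 88*(-1/103)) = -9*(-124/83 - 88/103) = -9*(-20076/8549) = 180684/8549 ≈ 21.135)
(-349521 + 196987)/(-293*(f + A) + 170001) = (-349521 + 196987)/(-293*(180684/8549 + 0) + 170001) = -152534/(-293*180684/8549 + 170001) = -152534/(-52940412/8549 + 170001) = -152534/1400398137/8549 = -152534*8549/1400398137 = -1304013166/1400398137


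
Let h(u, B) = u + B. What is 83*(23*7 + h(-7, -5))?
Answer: 12367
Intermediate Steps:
h(u, B) = B + u
83*(23*7 + h(-7, -5)) = 83*(23*7 + (-5 - 7)) = 83*(161 - 12) = 83*149 = 12367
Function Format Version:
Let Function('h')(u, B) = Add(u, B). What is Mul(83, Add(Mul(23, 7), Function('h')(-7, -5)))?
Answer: 12367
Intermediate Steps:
Function('h')(u, B) = Add(B, u)
Mul(83, Add(Mul(23, 7), Function('h')(-7, -5))) = Mul(83, Add(Mul(23, 7), Add(-5, -7))) = Mul(83, Add(161, -12)) = Mul(83, 149) = 12367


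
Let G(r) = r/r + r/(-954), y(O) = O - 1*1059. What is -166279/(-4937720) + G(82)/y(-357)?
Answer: 13769663951/416886761880 ≈ 0.033030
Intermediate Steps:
y(O) = -1059 + O (y(O) = O - 1059 = -1059 + O)
G(r) = 1 - r/954 (G(r) = 1 + r*(-1/954) = 1 - r/954)
-166279/(-4937720) + G(82)/y(-357) = -166279/(-4937720) + (1 - 1/954*82)/(-1059 - 357) = -166279*(-1/4937720) + (1 - 41/477)/(-1416) = 166279/4937720 + (436/477)*(-1/1416) = 166279/4937720 - 109/168858 = 13769663951/416886761880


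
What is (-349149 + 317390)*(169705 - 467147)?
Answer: 9446460478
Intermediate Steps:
(-349149 + 317390)*(169705 - 467147) = -31759*(-297442) = 9446460478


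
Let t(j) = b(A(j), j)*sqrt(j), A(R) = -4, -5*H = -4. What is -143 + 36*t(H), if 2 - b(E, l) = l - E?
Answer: -143 - 1008*sqrt(5)/25 ≈ -233.16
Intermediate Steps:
H = 4/5 (H = -1/5*(-4) = 4/5 ≈ 0.80000)
b(E, l) = 2 + E - l (b(E, l) = 2 - (l - E) = 2 + (E - l) = 2 + E - l)
t(j) = sqrt(j)*(-2 - j) (t(j) = (2 - 4 - j)*sqrt(j) = (-2 - j)*sqrt(j) = sqrt(j)*(-2 - j))
-143 + 36*t(H) = -143 + 36*(sqrt(4/5)*(-2 - 1*4/5)) = -143 + 36*((2*sqrt(5)/5)*(-2 - 4/5)) = -143 + 36*((2*sqrt(5)/5)*(-14/5)) = -143 + 36*(-28*sqrt(5)/25) = -143 - 1008*sqrt(5)/25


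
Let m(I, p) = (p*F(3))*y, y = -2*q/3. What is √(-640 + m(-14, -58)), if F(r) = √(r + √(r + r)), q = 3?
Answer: 2*√(-160 + 29*√(3 + √6)) ≈ 19.215*I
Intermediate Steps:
F(r) = √(r + √2*√r) (F(r) = √(r + √(2*r)) = √(r + √2*√r))
y = -2 (y = -2*3/3 = -6*⅓ = -2)
m(I, p) = -2*p*√(3 + √6) (m(I, p) = (p*√(3 + √2*√3))*(-2) = (p*√(3 + √6))*(-2) = -2*p*√(3 + √6))
√(-640 + m(-14, -58)) = √(-640 - 2*(-58)*√(3 + √6)) = √(-640 + 116*√(3 + √6))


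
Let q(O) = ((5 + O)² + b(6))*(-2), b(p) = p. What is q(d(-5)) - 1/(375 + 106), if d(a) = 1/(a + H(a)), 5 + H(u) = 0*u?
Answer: -1443531/24050 ≈ -60.022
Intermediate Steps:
H(u) = -5 (H(u) = -5 + 0*u = -5 + 0 = -5)
d(a) = 1/(-5 + a) (d(a) = 1/(a - 5) = 1/(-5 + a))
q(O) = -12 - 2*(5 + O)² (q(O) = ((5 + O)² + 6)*(-2) = (6 + (5 + O)²)*(-2) = -12 - 2*(5 + O)²)
q(d(-5)) - 1/(375 + 106) = (-12 - 2*(5 + 1/(-5 - 5))²) - 1/(375 + 106) = (-12 - 2*(5 + 1/(-10))²) - 1/481 = (-12 - 2*(5 - ⅒)²) - 1*1/481 = (-12 - 2*(49/10)²) - 1/481 = (-12 - 2*2401/100) - 1/481 = (-12 - 2401/50) - 1/481 = -3001/50 - 1/481 = -1443531/24050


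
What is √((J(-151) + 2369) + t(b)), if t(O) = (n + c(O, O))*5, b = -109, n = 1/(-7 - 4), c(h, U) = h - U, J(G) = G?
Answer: √268323/11 ≈ 47.091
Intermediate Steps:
n = -1/11 (n = 1/(-11) = -1/11 ≈ -0.090909)
t(O) = -5/11 (t(O) = (-1/11 + (O - O))*5 = (-1/11 + 0)*5 = -1/11*5 = -5/11)
√((J(-151) + 2369) + t(b)) = √((-151 + 2369) - 5/11) = √(2218 - 5/11) = √(24393/11) = √268323/11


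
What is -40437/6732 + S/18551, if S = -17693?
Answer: -7429539/1067396 ≈ -6.9604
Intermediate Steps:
-40437/6732 + S/18551 = -40437/6732 - 17693/18551 = -40437*1/6732 - 17693*1/18551 = -4493/748 - 1361/1427 = -7429539/1067396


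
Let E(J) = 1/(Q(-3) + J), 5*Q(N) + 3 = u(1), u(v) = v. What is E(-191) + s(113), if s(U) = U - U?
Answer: -5/957 ≈ -0.0052247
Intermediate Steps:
Q(N) = -⅖ (Q(N) = -⅗ + (⅕)*1 = -⅗ + ⅕ = -⅖)
s(U) = 0
E(J) = 1/(-⅖ + J)
E(-191) + s(113) = 5/(-2 + 5*(-191)) + 0 = 5/(-2 - 955) + 0 = 5/(-957) + 0 = 5*(-1/957) + 0 = -5/957 + 0 = -5/957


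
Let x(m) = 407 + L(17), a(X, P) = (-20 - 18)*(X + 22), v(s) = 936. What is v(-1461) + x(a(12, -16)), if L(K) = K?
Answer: 1360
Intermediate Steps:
a(X, P) = -836 - 38*X (a(X, P) = -38*(22 + X) = -836 - 38*X)
x(m) = 424 (x(m) = 407 + 17 = 424)
v(-1461) + x(a(12, -16)) = 936 + 424 = 1360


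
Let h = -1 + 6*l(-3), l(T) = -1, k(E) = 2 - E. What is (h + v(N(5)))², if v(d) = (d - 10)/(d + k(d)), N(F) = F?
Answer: 361/4 ≈ 90.250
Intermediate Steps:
v(d) = -5 + d/2 (v(d) = (d - 10)/(d + (2 - d)) = (-10 + d)/2 = (-10 + d)*(½) = -5 + d/2)
h = -7 (h = -1 + 6*(-1) = -1 - 6 = -7)
(h + v(N(5)))² = (-7 + (-5 + (½)*5))² = (-7 + (-5 + 5/2))² = (-7 - 5/2)² = (-19/2)² = 361/4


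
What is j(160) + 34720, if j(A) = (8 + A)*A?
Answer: 61600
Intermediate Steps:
j(A) = A*(8 + A)
j(160) + 34720 = 160*(8 + 160) + 34720 = 160*168 + 34720 = 26880 + 34720 = 61600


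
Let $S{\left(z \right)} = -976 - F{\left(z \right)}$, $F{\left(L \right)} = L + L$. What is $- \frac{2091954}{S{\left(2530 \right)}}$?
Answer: $\frac{348659}{1006} \approx 346.58$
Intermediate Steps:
$F{\left(L \right)} = 2 L$
$S{\left(z \right)} = -976 - 2 z$
$- \frac{2091954}{S{\left(2530 \right)}} = - \frac{2091954}{-976 - 5060} = - \frac{2091954}{-6036} = \left(-2091954\right) \left(- \frac{1}{6036}\right) = \frac{348659}{1006}$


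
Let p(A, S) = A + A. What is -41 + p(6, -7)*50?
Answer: 559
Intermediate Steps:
p(A, S) = 2*A
-41 + p(6, -7)*50 = -41 + (2*6)*50 = -41 + 12*50 = -41 + 600 = 559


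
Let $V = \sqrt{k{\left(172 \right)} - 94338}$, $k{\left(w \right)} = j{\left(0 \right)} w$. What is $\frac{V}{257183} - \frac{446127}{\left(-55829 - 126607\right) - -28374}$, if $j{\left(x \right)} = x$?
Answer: $\frac{148709}{51354} + \frac{3 i \sqrt{10482}}{257183} \approx 2.8958 + 0.0011943 i$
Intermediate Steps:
$k{\left(w \right)} = 0$ ($k{\left(w \right)} = 0 w = 0$)
$V = 3 i \sqrt{10482}$ ($V = \sqrt{0 - 94338} = \sqrt{-94338} = 3 i \sqrt{10482} \approx 307.15 i$)
$\frac{V}{257183} - \frac{446127}{\left(-55829 - 126607\right) - -28374} = \frac{3 i \sqrt{10482}}{257183} - \frac{446127}{\left(-55829 - 126607\right) - -28374} = 3 i \sqrt{10482} \cdot \frac{1}{257183} - \frac{446127}{-182436 + 28374} = \frac{3 i \sqrt{10482}}{257183} - \frac{446127}{-154062} = \frac{3 i \sqrt{10482}}{257183} - - \frac{148709}{51354} = \frac{3 i \sqrt{10482}}{257183} + \frac{148709}{51354} = \frac{148709}{51354} + \frac{3 i \sqrt{10482}}{257183}$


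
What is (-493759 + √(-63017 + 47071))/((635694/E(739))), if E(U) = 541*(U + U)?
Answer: -197404354441/317847 + 399799*I*√15946/317847 ≈ -6.2107e+5 + 158.84*I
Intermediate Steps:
E(U) = 1082*U (E(U) = 541*(2*U) = 1082*U)
(-493759 + √(-63017 + 47071))/((635694/E(739))) = (-493759 + √(-63017 + 47071))/((635694/((1082*739)))) = (-493759 + √(-15946))/((635694/799598)) = (-493759 + I*√15946)/((635694*(1/799598))) = (-493759 + I*√15946)/(317847/399799) = (-493759 + I*√15946)*(399799/317847) = -197404354441/317847 + 399799*I*√15946/317847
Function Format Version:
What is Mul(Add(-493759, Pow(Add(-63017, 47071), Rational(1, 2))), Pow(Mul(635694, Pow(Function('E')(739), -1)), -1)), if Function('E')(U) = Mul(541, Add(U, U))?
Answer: Add(Rational(-197404354441, 317847), Mul(Rational(399799, 317847), I, Pow(15946, Rational(1, 2)))) ≈ Add(-6.2107e+5, Mul(158.84, I))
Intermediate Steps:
Function('E')(U) = Mul(1082, U) (Function('E')(U) = Mul(541, Mul(2, U)) = Mul(1082, U))
Mul(Add(-493759, Pow(Add(-63017, 47071), Rational(1, 2))), Pow(Mul(635694, Pow(Function('E')(739), -1)), -1)) = Mul(Add(-493759, Pow(Add(-63017, 47071), Rational(1, 2))), Pow(Mul(635694, Pow(Mul(1082, 739), -1)), -1)) = Mul(Add(-493759, Pow(-15946, Rational(1, 2))), Pow(Mul(635694, Pow(799598, -1)), -1)) = Mul(Add(-493759, Mul(I, Pow(15946, Rational(1, 2)))), Pow(Mul(635694, Rational(1, 799598)), -1)) = Mul(Add(-493759, Mul(I, Pow(15946, Rational(1, 2)))), Pow(Rational(317847, 399799), -1)) = Mul(Add(-493759, Mul(I, Pow(15946, Rational(1, 2)))), Rational(399799, 317847)) = Add(Rational(-197404354441, 317847), Mul(Rational(399799, 317847), I, Pow(15946, Rational(1, 2))))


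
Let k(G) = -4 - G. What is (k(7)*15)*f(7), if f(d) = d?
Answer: -1155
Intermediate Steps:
(k(7)*15)*f(7) = ((-4 - 1*7)*15)*7 = ((-4 - 7)*15)*7 = -11*15*7 = -165*7 = -1155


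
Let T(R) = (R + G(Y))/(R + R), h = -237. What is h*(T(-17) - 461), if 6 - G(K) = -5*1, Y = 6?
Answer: 1856658/17 ≈ 1.0922e+5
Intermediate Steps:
G(K) = 11 (G(K) = 6 - (-5) = 6 - 1*(-5) = 6 + 5 = 11)
T(R) = (11 + R)/(2*R) (T(R) = (R + 11)/(R + R) = (11 + R)/((2*R)) = (11 + R)*(1/(2*R)) = (11 + R)/(2*R))
h*(T(-17) - 461) = -237*((1/2)*(11 - 17)/(-17) - 461) = -237*((1/2)*(-1/17)*(-6) - 461) = -237*(3/17 - 461) = -237*(-7834/17) = 1856658/17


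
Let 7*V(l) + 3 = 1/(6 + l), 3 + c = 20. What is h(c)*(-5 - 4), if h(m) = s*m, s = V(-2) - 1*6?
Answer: 27387/28 ≈ 978.11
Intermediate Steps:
c = 17 (c = -3 + 20 = 17)
V(l) = -3/7 + 1/(7*(6 + l))
s = -179/28 (s = (-17 - 3*(-2))/(7*(6 - 2)) - 1*6 = (⅐)*(-17 + 6)/4 - 6 = (⅐)*(¼)*(-11) - 6 = -11/28 - 6 = -179/28 ≈ -6.3929)
h(m) = -179*m/28
h(c)*(-5 - 4) = (-179/28*17)*(-5 - 4) = -3043/28*(-9) = 27387/28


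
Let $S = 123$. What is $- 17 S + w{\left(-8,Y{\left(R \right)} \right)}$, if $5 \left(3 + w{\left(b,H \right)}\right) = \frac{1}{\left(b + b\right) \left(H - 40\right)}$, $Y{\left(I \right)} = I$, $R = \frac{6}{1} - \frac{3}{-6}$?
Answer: $- \frac{5611919}{2680} \approx -2094.0$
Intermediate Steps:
$R = \frac{13}{2}$ ($R = 6 \cdot 1 - - \frac{1}{2} = 6 + \frac{1}{2} = \frac{13}{2} \approx 6.5$)
$w{\left(b,H \right)} = -3 + \frac{1}{10 b \left(-40 + H\right)}$ ($w{\left(b,H \right)} = -3 + \frac{1}{5 \left(b + b\right) \left(H - 40\right)} = -3 + \frac{1}{5 \cdot 2 b \left(-40 + H\right)} = -3 + \frac{\frac{1}{2} \frac{1}{b} \frac{1}{-40 + H}}{5} = -3 + \frac{1}{10 b \left(-40 + H\right)}$)
$- 17 S + w{\left(-8,Y{\left(R \right)} \right)} = \left(-17\right) 123 + \frac{1 + 1200 \left(-8\right) - 195 \left(-8\right)}{10 \left(-8\right) \left(-40 + \frac{13}{2}\right)} = -2091 + \frac{1}{10} \left(- \frac{1}{8}\right) \frac{1}{- \frac{67}{2}} \left(1 - 9600 + 1560\right) = -2091 + \frac{1}{10} \left(- \frac{1}{8}\right) \left(- \frac{2}{67}\right) \left(-8039\right) = -2091 - \frac{8039}{2680} = - \frac{5611919}{2680}$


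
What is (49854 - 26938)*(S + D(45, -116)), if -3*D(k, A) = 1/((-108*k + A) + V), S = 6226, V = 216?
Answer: 29961753697/210 ≈ 1.4267e+8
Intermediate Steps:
D(k, A) = -1/(3*(216 + A - 108*k)) (D(k, A) = -1/(3*((-108*k + A) + 216)) = -1/(3*((A - 108*k) + 216)) = -1/(3*(216 + A - 108*k)))
(49854 - 26938)*(S + D(45, -116)) = (49854 - 26938)*(6226 + 1/(3*(-216 - 1*(-116) + 108*45))) = 22916*(6226 + 1/(3*(-216 + 116 + 4860))) = 22916*(6226 + (⅓)/4760) = 22916*(6226 + (⅓)*(1/4760)) = 22916*(6226 + 1/14280) = 22916*(88907281/14280) = 29961753697/210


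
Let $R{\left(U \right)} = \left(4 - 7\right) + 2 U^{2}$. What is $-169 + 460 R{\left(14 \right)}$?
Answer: $178771$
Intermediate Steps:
$R{\left(U \right)} = -3 + 2 U^{2}$
$-169 + 460 R{\left(14 \right)} = -169 + 460 \left(-3 + 2 \cdot 14^{2}\right) = -169 + 460 \left(-3 + 2 \cdot 196\right) = -169 + 460 \left(-3 + 392\right) = -169 + 460 \cdot 389 = -169 + 178940 = 178771$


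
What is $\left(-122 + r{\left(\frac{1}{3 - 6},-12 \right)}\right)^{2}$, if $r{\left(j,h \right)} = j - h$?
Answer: $\frac{109561}{9} \approx 12173.0$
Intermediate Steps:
$\left(-122 + r{\left(\frac{1}{3 - 6},-12 \right)}\right)^{2} = \left(-122 + \left(\frac{1}{3 - 6} - -12\right)\right)^{2} = \left(-122 + \left(\frac{1}{-3} + 12\right)\right)^{2} = \left(-122 + \left(- \frac{1}{3} + 12\right)\right)^{2} = \left(-122 + \frac{35}{3}\right)^{2} = \left(- \frac{331}{3}\right)^{2} = \frac{109561}{9}$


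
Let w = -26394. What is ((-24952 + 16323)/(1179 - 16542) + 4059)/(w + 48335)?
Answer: 62367046/337079583 ≈ 0.18502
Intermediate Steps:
((-24952 + 16323)/(1179 - 16542) + 4059)/(w + 48335) = ((-24952 + 16323)/(1179 - 16542) + 4059)/(-26394 + 48335) = (-8629/(-15363) + 4059)/21941 = (-8629*(-1/15363) + 4059)*(1/21941) = (8629/15363 + 4059)*(1/21941) = (62367046/15363)*(1/21941) = 62367046/337079583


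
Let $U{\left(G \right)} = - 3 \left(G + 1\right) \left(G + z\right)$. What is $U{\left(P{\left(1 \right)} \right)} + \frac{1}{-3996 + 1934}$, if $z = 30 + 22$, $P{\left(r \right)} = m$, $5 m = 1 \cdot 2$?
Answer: $- \frac{11345149}{51550} \approx -220.08$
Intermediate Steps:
$m = \frac{2}{5}$ ($m = \frac{1 \cdot 2}{5} = \frac{1}{5} \cdot 2 = \frac{2}{5} \approx 0.4$)
$P{\left(r \right)} = \frac{2}{5}$
$z = 52$
$U{\left(G \right)} = \left(-3 - 3 G\right) \left(52 + G\right)$ ($U{\left(G \right)} = - 3 \left(G + 1\right) \left(G + 52\right) = - 3 \left(1 + G\right) \left(52 + G\right) = \left(-3 - 3 G\right) \left(52 + G\right)$)
$U{\left(P{\left(1 \right)} \right)} + \frac{1}{-3996 + 1934} = \left(-156 - \frac{318}{5} - 3 \left(\frac{2}{5}\right)^{2}\right) + \frac{1}{-3996 + 1934} = \left(-156 - \frac{318}{5} - \frac{12}{25}\right) + \frac{1}{-2062} = \left(-156 - \frac{318}{5} - \frac{12}{25}\right) - \frac{1}{2062} = - \frac{5502}{25} - \frac{1}{2062} = - \frac{11345149}{51550}$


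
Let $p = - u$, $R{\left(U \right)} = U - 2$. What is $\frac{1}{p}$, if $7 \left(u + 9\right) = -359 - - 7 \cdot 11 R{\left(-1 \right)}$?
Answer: $\frac{7}{653} \approx 0.01072$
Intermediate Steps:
$R{\left(U \right)} = -2 + U$
$u = - \frac{653}{7}$ ($u = -9 + \frac{-359 - - 7 \cdot 11 \left(-2 - 1\right)}{7} = -9 + \frac{-359 - - 7 \cdot 11 \left(-3\right)}{7} = -9 + \frac{-359 - \left(-7\right) \left(-33\right)}{7} = -9 + \frac{-359 - 231}{7} = -9 + \frac{1}{7} \left(-590\right) = -9 - \frac{590}{7} = - \frac{653}{7} \approx -93.286$)
$p = \frac{653}{7}$ ($p = \left(-1\right) \left(- \frac{653}{7}\right) = \frac{653}{7} \approx 93.286$)
$\frac{1}{p} = \frac{1}{\frac{653}{7}} = \frac{7}{653}$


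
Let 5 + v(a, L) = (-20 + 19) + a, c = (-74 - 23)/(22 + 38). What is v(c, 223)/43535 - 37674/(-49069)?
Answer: 98385830867/128173134900 ≈ 0.76760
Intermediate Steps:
c = -97/60 ≈ -1.6167
v(a, L) = -6 + a (v(a, L) = -5 + ((-20 + 19) + a) = -5 + (-1 + a) = -6 + a)
v(c, 223)/43535 - 37674/(-49069) = (-6 - 97/60)/43535 - 37674/(-49069) = -457/60*1/43535 - 37674*(-1/49069) = -457/2612100 + 37674/49069 = 98385830867/128173134900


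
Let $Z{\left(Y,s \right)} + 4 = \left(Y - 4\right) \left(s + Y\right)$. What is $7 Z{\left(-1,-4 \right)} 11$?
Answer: $1617$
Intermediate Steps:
$Z{\left(Y,s \right)} = -4 + \left(-4 + Y\right) \left(Y + s\right)$ ($Z{\left(Y,s \right)} = -4 + \left(Y - 4\right) \left(s + Y\right) = -4 + \left(-4 + Y\right) \left(Y + s\right)$)
$7 Z{\left(-1,-4 \right)} 11 = 7 \left(-4 + \left(-1\right)^{2} - -4 - -16 - -4\right) 11 = 7 \left(-4 + 1 + 4 + 16 + 4\right) 11 = 7 \cdot 21 \cdot 11 = 147 \cdot 11 = 1617$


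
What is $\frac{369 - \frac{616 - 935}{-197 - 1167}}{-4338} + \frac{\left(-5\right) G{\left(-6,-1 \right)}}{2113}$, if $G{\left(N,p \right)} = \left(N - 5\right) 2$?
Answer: $- \frac{37450831}{1136608056} \approx -0.03295$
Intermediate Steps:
$G{\left(N,p \right)} = -10 + 2 N$ ($G{\left(N,p \right)} = \left(-5 + N\right) 2 = -10 + 2 N$)
$\frac{369 - \frac{616 - 935}{-197 - 1167}}{-4338} + \frac{\left(-5\right) G{\left(-6,-1 \right)}}{2113} = \frac{369 - \frac{616 - 935}{-197 - 1167}}{-4338} + \frac{\left(-5\right) \left(-10 + 2 \left(-6\right)\right)}{2113} = \left(369 - - \frac{319}{-1364}\right) \left(- \frac{1}{4338}\right) + - 5 \left(-10 - 12\right) \frac{1}{2113} = \left(369 - \left(-319\right) \left(- \frac{1}{1364}\right)\right) \left(- \frac{1}{4338}\right) + \left(-5\right) \left(-22\right) \frac{1}{2113} = \left(369 - \frac{29}{124}\right) \left(- \frac{1}{4338}\right) + 110 \cdot \frac{1}{2113} = \left(369 - \frac{29}{124}\right) \left(- \frac{1}{4338}\right) + \frac{110}{2113} = \frac{45727}{124} \left(- \frac{1}{4338}\right) + \frac{110}{2113} = - \frac{45727}{537912} + \frac{110}{2113} = - \frac{37450831}{1136608056}$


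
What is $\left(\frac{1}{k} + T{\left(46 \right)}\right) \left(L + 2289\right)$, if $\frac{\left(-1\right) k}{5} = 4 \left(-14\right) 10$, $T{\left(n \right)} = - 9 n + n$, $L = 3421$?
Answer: $- \frac{588357829}{280} \approx -2.1013 \cdot 10^{6}$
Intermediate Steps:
$T{\left(n \right)} = - 8 n$
$k = 2800$ ($k = - 5 \cdot 4 \left(-14\right) 10 = - 5 \left(\left(-56\right) 10\right) = \left(-5\right) \left(-560\right) = 2800$)
$\left(\frac{1}{k} + T{\left(46 \right)}\right) \left(L + 2289\right) = \left(\frac{1}{2800} - 368\right) \left(3421 + 2289\right) = \left(\frac{1}{2800} - 368\right) 5710 = \left(- \frac{1030399}{2800}\right) 5710 = - \frac{588357829}{280}$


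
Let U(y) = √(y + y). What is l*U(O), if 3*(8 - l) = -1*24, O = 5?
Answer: 16*√10 ≈ 50.596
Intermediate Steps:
U(y) = √2*√y (U(y) = √(2*y) = √2*√y)
l = 16 (l = 8 - (-1)*24/3 = 8 - ⅓*(-24) = 8 + 8 = 16)
l*U(O) = 16*(√2*√5) = 16*√10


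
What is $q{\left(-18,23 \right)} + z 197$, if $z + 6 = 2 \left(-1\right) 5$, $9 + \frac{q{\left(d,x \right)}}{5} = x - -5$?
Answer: $-3057$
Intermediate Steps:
$q{\left(d,x \right)} = -20 + 5 x$ ($q{\left(d,x \right)} = -45 + 5 \left(x - -5\right) = -45 + 5 \left(x + 5\right) = -45 + 5 \left(5 + x\right) = -45 + \left(25 + 5 x\right) = -20 + 5 x$)
$z = -16$ ($z = -6 + 2 \left(-1\right) 5 = -6 - 10 = -16$)
$q{\left(-18,23 \right)} + z 197 = \left(-20 + 5 \cdot 23\right) - 3152 = \left(-20 + 115\right) - 3152 = 95 - 3152 = -3057$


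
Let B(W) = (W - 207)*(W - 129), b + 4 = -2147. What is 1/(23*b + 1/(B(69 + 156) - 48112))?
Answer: -46384/2294755633 ≈ -2.0213e-5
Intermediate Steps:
b = -2151 (b = -4 - 2147 = -2151)
B(W) = (-207 + W)*(-129 + W)
1/(23*b + 1/(B(69 + 156) - 48112)) = 1/(23*(-2151) + 1/((26703 + (69 + 156)² - 336*(69 + 156)) - 48112)) = 1/(-49473 + 1/((26703 + 225² - 336*225) - 48112)) = 1/(-49473 + 1/((26703 + 50625 - 75600) - 48112)) = 1/(-49473 + 1/(1728 - 48112)) = 1/(-49473 + 1/(-46384)) = 1/(-49473 - 1/46384) = 1/(-2294755633/46384) = -46384/2294755633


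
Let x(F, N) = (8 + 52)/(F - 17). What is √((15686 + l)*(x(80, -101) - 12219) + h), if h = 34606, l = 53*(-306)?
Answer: 287*√714/3 ≈ 2556.3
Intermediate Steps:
l = -16218
x(F, N) = 60/(-17 + F)
√((15686 + l)*(x(80, -101) - 12219) + h) = √((15686 - 16218)*(60/(-17 + 80) - 12219) + 34606) = √(-532*(60/63 - 12219) + 34606) = √(-532*(60*(1/63) - 12219) + 34606) = √(-532*(20/21 - 12219) + 34606) = √(-532*(-256579/21) + 34606) = √(19500004/3 + 34606) = √(19603822/3) = 287*√714/3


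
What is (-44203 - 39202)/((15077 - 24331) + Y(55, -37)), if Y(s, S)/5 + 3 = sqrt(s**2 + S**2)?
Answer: 59467765/6600347 + 417025*sqrt(26)/6600347 ≈ 9.3320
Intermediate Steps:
Y(s, S) = -15 + 5*sqrt(S**2 + s**2) (Y(s, S) = -15 + 5*sqrt(s**2 + S**2) = -15 + 5*sqrt(S**2 + s**2))
(-44203 - 39202)/((15077 - 24331) + Y(55, -37)) = (-44203 - 39202)/((15077 - 24331) + (-15 + 5*sqrt((-37)**2 + 55**2))) = -83405/(-9254 + (-15 + 5*sqrt(1369 + 3025))) = -83405/(-9254 + (-15 + 5*sqrt(4394))) = -83405/(-9254 + (-15 + 5*(13*sqrt(26)))) = -83405/(-9254 + (-15 + 65*sqrt(26))) = -83405/(-9269 + 65*sqrt(26))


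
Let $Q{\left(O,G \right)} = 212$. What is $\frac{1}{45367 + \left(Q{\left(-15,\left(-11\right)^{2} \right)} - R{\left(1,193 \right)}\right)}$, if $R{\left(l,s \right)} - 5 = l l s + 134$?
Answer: $\frac{1}{45247} \approx 2.2101 \cdot 10^{-5}$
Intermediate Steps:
$R{\left(l,s \right)} = 139 + s l^{2}$ ($R{\left(l,s \right)} = 5 + \left(l l s + 134\right) = 5 + \left(l^{2} s + 134\right) = 5 + \left(s l^{2} + 134\right) = 5 + \left(134 + s l^{2}\right) = 139 + s l^{2}$)
$\frac{1}{45367 + \left(Q{\left(-15,\left(-11\right)^{2} \right)} - R{\left(1,193 \right)}\right)} = \frac{1}{45367 + \left(212 - \left(139 + 193 \cdot 1^{2}\right)\right)} = \frac{1}{45367 + \left(212 - \left(139 + 193 \cdot 1\right)\right)} = \frac{1}{45367 + \left(212 - \left(139 + 193\right)\right)} = \frac{1}{45367 + \left(212 - 332\right)} = \frac{1}{45367 - 120} = \frac{1}{45247}$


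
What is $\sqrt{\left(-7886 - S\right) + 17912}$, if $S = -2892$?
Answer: $\sqrt{12918} \approx 113.66$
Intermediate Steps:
$\sqrt{\left(-7886 - S\right) + 17912} = \sqrt{\left(-7886 - -2892\right) + 17912} = \sqrt{\left(-7886 + 2892\right) + 17912} = \sqrt{-4994 + 17912} = \sqrt{12918}$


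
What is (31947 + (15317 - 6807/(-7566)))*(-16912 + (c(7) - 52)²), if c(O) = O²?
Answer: -2014872707531/2522 ≈ -7.9892e+8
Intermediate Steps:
(31947 + (15317 - 6807/(-7566)))*(-16912 + (c(7) - 52)²) = (31947 + (15317 - 6807/(-7566)))*(-16912 + (7² - 52)²) = (31947 + (15317 - 6807*(-1/7566)))*(-16912 + (49 - 52)²) = (31947 + (15317 + 2269/2522))*(-16912 + (-3)²) = (31947 + 38631743/2522)*(-16912 + 9) = (119202077/2522)*(-16903) = -2014872707531/2522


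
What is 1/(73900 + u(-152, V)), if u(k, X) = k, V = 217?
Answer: 1/73748 ≈ 1.3560e-5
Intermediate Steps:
1/(73900 + u(-152, V)) = 1/(73900 - 152) = 1/73748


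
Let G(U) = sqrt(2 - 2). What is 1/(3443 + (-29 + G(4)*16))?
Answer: 1/3414 ≈ 0.00029291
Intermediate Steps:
G(U) = 0 (G(U) = sqrt(0) = 0)
1/(3443 + (-29 + G(4)*16)) = 1/(3443 + (-29 + 0*16)) = 1/(3443 + (-29 + 0)) = 1/(3443 - 29) = 1/3414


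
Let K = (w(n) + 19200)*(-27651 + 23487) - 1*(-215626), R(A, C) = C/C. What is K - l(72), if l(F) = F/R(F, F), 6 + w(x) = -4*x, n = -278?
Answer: -84338630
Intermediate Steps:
R(A, C) = 1
w(x) = -6 - 4*x
l(F) = F (l(F) = F/1 = F*1 = F)
K = -84338558 (K = ((-6 - 4*(-278)) + 19200)*(-27651 + 23487) - 1*(-215626) = ((-6 + 1112) + 19200)*(-4164) + 215626 = (1106 + 19200)*(-4164) + 215626 = 20306*(-4164) + 215626 = -84554184 + 215626 = -84338558)
K - l(72) = -84338558 - 1*72 = -84338558 - 72 = -84338630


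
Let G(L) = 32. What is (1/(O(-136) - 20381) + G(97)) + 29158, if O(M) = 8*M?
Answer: 626680109/21469 ≈ 29190.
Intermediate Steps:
(1/(O(-136) - 20381) + G(97)) + 29158 = (1/(8*(-136) - 20381) + 32) + 29158 = (1/(-1088 - 20381) + 32) + 29158 = (1/(-21469) + 32) + 29158 = (-1/21469 + 32) + 29158 = 687007/21469 + 29158 = 626680109/21469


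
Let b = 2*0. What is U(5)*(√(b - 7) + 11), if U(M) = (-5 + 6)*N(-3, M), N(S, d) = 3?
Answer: 33 + 3*I*√7 ≈ 33.0 + 7.9373*I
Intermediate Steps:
b = 0
U(M) = 3 (U(M) = (-5 + 6)*3 = 1*3 = 3)
U(5)*(√(b - 7) + 11) = 3*(√(0 - 7) + 11) = 3*(√(-7) + 11) = 3*(I*√7 + 11) = 3*(11 + I*√7) = 33 + 3*I*√7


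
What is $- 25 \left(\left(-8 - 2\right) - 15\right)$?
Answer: $625$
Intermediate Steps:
$- 25 \left(\left(-8 - 2\right) - 15\right) = - 25 \left(-10 - 15\right) = \left(-25\right) \left(-25\right) = 625$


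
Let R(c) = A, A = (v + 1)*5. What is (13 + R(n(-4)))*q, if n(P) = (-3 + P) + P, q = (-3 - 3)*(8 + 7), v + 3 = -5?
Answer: 1980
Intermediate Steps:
v = -8 (v = -3 - 5 = -8)
A = -35 (A = (-8 + 1)*5 = -7*5 = -35)
q = -90 (q = -6*15 = -90)
n(P) = -3 + 2*P
R(c) = -35
(13 + R(n(-4)))*q = (13 - 35)*(-90) = -22*(-90) = 1980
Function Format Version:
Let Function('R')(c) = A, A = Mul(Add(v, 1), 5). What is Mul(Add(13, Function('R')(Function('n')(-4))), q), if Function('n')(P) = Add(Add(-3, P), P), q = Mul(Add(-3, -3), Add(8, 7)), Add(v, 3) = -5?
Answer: 1980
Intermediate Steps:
v = -8 (v = Add(-3, -5) = -8)
A = -35 (A = Mul(Add(-8, 1), 5) = Mul(-7, 5) = -35)
q = -90 (q = Mul(-6, 15) = -90)
Function('n')(P) = Add(-3, Mul(2, P))
Function('R')(c) = -35
Mul(Add(13, Function('R')(Function('n')(-4))), q) = Mul(Add(13, -35), -90) = Mul(-22, -90) = 1980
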